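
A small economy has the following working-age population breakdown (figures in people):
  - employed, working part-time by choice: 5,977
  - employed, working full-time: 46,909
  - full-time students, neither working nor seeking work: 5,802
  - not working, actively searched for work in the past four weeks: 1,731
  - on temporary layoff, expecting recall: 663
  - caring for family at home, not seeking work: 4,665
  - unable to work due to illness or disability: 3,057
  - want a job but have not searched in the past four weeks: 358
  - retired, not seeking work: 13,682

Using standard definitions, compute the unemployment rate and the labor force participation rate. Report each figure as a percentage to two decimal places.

Employed = 5,977 + 46,909 = 52,886.
Unemployed = 1,731 + 663 = 2,394 (jobless and actively searching, or on temporary layoff).
Labor force = 52,886 + 2,394 = 55,280.
Not in labor force = 5,802 + 4,665 + 3,057 + 358 + 13,682 = 27,564 (those not working and not actively searching are outside the labor force — including those who want a job but have given up searching).
Civilian working-age population = 55,280 + 27,564 = 82,844.
Unemployment rate = 2,394 / 55,280 = 4.33%.
Labor force participation rate = 55,280 / 82,844 = 66.73%.

Unemployment rate ≈ 4.33%; labor force participation rate ≈ 66.73%.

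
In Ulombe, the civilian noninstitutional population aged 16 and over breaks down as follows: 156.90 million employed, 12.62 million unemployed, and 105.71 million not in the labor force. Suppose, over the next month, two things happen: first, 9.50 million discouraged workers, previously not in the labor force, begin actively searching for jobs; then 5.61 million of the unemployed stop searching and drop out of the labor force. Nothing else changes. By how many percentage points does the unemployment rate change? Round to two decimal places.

The unemployment rate changes by +2.08 percentage points.

Initially, labor force = 156.90 + 12.62 = 169.52 million, so u = 12.62/169.52 = 7.44%.
After the first change, unemployed and labor force both rise by 9.50 → E = 156.90, U = 22.12, labor force = 179.02 million.
After the second change, unemployed and labor force both fall by 5.61 → E = 156.90, U = 16.51, labor force = 173.41 million.
New unemployment rate = 16.51 / 173.41 = 9.52%.
Change = 9.52% − 7.44% = +2.08 percentage points.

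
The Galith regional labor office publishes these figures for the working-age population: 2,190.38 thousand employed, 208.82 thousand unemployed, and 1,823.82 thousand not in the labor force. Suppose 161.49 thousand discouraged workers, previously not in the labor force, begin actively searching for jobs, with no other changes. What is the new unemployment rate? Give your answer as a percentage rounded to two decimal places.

Initially, labor force = 2,190.38 + 208.82 = 2,399.20 thousand, so u = 208.82/2,399.20 = 8.70%.
After the change, unemployed and labor force both rise by 161.49 → E = 2,190.38, U = 370.31, labor force = 2,560.69 thousand.
New unemployment rate = 370.31 / 2,560.69 = 14.46%.

New unemployment rate ≈ 14.46%.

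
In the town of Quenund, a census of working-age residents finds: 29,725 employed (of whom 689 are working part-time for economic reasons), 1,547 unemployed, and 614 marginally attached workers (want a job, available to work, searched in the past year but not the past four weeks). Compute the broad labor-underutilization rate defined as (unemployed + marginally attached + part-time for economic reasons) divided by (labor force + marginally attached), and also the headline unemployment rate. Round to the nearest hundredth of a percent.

Broad underutilization rate ≈ 8.94%; headline unemployment rate ≈ 4.95%.

Labor force = 29,725 + 1,547 = 31,272.
Numerator = 1,547 + 614 + 689 = 2,850.
Denominator = 31,272 + 614 = 31,886.
Broad rate = 2,850 / 31,886 = 8.94%.
Headline unemployment rate = 1,547 / 31,272 = 4.95%.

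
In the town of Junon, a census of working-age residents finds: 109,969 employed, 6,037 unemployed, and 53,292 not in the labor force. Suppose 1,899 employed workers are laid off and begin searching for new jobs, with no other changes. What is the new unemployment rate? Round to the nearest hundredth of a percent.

New unemployment rate ≈ 6.84%.

Initially, labor force = 109,969 + 6,037 = 116,006, so u = 6,037/116,006 = 5.20%.
After the change, employed falls and unemployed rises by 1,899; labor force unchanged → E = 108,070, U = 7,936, labor force = 116,006.
New unemployment rate = 7,936 / 116,006 = 6.84%.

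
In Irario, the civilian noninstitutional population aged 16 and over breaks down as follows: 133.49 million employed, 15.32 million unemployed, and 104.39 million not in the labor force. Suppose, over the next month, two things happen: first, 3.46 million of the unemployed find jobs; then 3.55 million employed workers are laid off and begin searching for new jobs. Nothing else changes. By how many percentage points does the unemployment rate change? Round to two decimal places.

Initially, labor force = 133.49 + 15.32 = 148.81 million, so u = 15.32/148.81 = 10.30%.
After the first change, unemployed falls and employed rises by 3.46; labor force unchanged → E = 136.95, U = 11.86, labor force = 148.81 million.
After the second change, employed falls and unemployed rises by 3.55; labor force unchanged → E = 133.40, U = 15.41, labor force = 148.81 million.
New unemployment rate = 15.41 / 148.81 = 10.36%.
Change = 10.36% − 10.30% = +0.06 percentage points.

The unemployment rate changes by +0.06 percentage points.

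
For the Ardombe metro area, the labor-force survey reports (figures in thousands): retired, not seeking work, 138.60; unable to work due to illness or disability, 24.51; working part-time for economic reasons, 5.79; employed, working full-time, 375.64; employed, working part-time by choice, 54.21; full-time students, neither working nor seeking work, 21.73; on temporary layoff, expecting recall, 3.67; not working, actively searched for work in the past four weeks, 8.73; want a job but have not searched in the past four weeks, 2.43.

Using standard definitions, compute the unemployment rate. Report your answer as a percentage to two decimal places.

Unemployment rate ≈ 2.77%.

Employed = 5.79 + 375.64 + 54.21 = 435.64 thousand (anyone who worked, including part-time for economic reasons, counts as employed).
Unemployed = 3.67 + 8.73 = 12.40 thousand (jobless and actively searching, or on temporary layoff).
Labor force = 435.64 + 12.40 = 448.04 thousand.
Unemployment rate = 12.40 / 448.04 = 2.77%.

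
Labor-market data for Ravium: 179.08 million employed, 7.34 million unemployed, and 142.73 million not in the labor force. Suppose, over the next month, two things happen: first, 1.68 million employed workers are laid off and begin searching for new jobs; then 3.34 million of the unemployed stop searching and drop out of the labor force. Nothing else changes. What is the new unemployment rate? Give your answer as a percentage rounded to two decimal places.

New unemployment rate ≈ 3.10%.

Initially, labor force = 179.08 + 7.34 = 186.42 million, so u = 7.34/186.42 = 3.94%.
After the first change, employed falls and unemployed rises by 1.68; labor force unchanged → E = 177.40, U = 9.02, labor force = 186.42 million.
After the second change, unemployed and labor force both fall by 3.34 → E = 177.40, U = 5.68, labor force = 183.08 million.
New unemployment rate = 5.68 / 183.08 = 3.10%.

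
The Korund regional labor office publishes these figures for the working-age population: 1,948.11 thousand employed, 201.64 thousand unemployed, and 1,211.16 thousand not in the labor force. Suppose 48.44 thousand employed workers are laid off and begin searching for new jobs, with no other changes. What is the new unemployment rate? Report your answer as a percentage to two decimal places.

Initially, labor force = 1,948.11 + 201.64 = 2,149.75 thousand, so u = 201.64/2,149.75 = 9.38%.
After the change, employed falls and unemployed rises by 48.44; labor force unchanged → E = 1,899.67, U = 250.08, labor force = 2,149.75 thousand.
New unemployment rate = 250.08 / 2,149.75 = 11.63%.

New unemployment rate ≈ 11.63%.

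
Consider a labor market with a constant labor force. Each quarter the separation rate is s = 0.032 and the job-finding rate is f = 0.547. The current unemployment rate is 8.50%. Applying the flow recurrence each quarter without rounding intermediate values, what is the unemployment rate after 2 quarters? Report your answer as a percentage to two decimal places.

With a fixed labor force, u_{t+1} = u_t + s·(1−u_t) − f·u_t = u_t·(1−s−f) + s.
Here 1−s−f = 0.421 and s = 0.032.
u_1 = 0.085000 × 0.421 + 0.032 = 0.067785.
u_2 = 0.067785 × 0.421 + 0.032 = 0.060537.

Unemployment rate after two quarters ≈ 6.05%.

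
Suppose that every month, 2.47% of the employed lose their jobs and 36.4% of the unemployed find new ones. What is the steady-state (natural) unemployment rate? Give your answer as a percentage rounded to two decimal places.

At steady state the flows balance: s·E = f·U, so U/(E+U) = s/(s+f).
u* = 2.47 / (2.47 + 36.4) = 2.47 / 38.87 = 6.35%.

Steady-state unemployment rate ≈ 6.35%.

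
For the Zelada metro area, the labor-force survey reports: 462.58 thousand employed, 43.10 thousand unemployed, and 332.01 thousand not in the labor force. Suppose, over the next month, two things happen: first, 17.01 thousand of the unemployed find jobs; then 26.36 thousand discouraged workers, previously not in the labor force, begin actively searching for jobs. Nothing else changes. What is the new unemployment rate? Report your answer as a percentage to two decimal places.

New unemployment rate ≈ 9.86%.

Initially, labor force = 462.58 + 43.10 = 505.68 thousand, so u = 43.10/505.68 = 8.52%.
After the first change, unemployed falls and employed rises by 17.01; labor force unchanged → E = 479.59, U = 26.09, labor force = 505.68 thousand.
After the second change, unemployed and labor force both rise by 26.36 → E = 479.59, U = 52.45, labor force = 532.04 thousand.
New unemployment rate = 52.45 / 532.04 = 9.86%.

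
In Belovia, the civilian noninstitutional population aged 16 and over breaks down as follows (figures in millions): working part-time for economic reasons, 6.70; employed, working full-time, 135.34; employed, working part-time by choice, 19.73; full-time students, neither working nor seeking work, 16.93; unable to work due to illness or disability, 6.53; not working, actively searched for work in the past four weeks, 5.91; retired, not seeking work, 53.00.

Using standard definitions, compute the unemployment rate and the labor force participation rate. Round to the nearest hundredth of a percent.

Unemployment rate ≈ 3.52%; labor force participation rate ≈ 68.68%.

Employed = 6.70 + 135.34 + 19.73 = 161.77 million (anyone who worked, including part-time for economic reasons, counts as employed).
Unemployed = 5.91 million.
Labor force = 161.77 + 5.91 = 167.68 million.
Not in labor force = 16.93 + 6.53 + 53.00 = 76.46 million (those not working and not actively searching are outside the labor force).
Civilian working-age population = 167.68 + 76.46 = 244.14 million.
Unemployment rate = 5.91 / 167.68 = 3.52%.
Labor force participation rate = 167.68 / 244.14 = 68.68%.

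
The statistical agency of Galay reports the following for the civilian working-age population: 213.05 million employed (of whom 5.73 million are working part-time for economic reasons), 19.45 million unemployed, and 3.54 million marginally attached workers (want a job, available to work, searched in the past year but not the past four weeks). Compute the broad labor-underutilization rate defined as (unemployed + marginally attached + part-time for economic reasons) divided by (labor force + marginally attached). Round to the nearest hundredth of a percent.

Labor force = 213.05 + 19.45 = 232.50 million.
Numerator = 19.45 + 3.54 + 5.73 = 28.72 million.
Denominator = 232.50 + 3.54 = 236.04 million.
Broad rate = 28.72 / 236.04 = 12.17%.

Broad underutilization rate ≈ 12.17%.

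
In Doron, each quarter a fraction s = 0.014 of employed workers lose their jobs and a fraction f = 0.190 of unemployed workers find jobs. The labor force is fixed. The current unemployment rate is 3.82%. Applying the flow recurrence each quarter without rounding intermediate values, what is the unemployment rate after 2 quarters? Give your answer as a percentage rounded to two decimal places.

Unemployment rate after two quarters ≈ 4.93%.

With a fixed labor force, u_{t+1} = u_t + s·(1−u_t) − f·u_t = u_t·(1−s−f) + s.
Here 1−s−f = 0.796 and s = 0.014.
u_1 = 0.038200 × 0.796 + 0.014 = 0.044407.
u_2 = 0.044407 × 0.796 + 0.014 = 0.049348.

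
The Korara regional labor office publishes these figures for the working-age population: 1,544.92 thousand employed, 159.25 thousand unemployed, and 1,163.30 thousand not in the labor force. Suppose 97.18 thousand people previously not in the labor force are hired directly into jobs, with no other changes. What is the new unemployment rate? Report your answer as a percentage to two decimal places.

New unemployment rate ≈ 8.84%.

Initially, labor force = 1,544.92 + 159.25 = 1,704.17 thousand, so u = 159.25/1,704.17 = 9.34%.
After the change, employed and labor force both rise by 97.18; unemployed unchanged → E = 1,642.10, U = 159.25, labor force = 1,801.35 thousand.
New unemployment rate = 159.25 / 1,801.35 = 8.84%.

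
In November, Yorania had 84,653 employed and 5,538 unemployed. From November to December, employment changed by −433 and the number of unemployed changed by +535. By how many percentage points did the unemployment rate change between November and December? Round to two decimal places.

November: labor force = 84,653 + 5,538 = 90,191; u = 5,538/90,191 = 6.14%.
December: labor force = 84,220 + 6,073 = 90,293; u = 6,073/90,293 = 6.73%.
Change = 6.73% − 6.14% = +0.59 pp.

The unemployment rate changed by +0.59 percentage points.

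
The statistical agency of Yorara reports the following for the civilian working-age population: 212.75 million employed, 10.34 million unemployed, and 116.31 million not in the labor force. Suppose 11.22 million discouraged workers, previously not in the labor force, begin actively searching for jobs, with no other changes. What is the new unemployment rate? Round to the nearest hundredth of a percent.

New unemployment rate ≈ 9.20%.

Initially, labor force = 212.75 + 10.34 = 223.09 million, so u = 10.34/223.09 = 4.63%.
After the change, unemployed and labor force both rise by 11.22 → E = 212.75, U = 21.56, labor force = 234.31 million.
New unemployment rate = 21.56 / 234.31 = 9.20%.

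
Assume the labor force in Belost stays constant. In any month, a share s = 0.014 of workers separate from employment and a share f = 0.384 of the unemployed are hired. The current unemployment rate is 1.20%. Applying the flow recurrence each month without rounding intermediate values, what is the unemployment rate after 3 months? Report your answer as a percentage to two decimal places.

With a fixed labor force, u_{t+1} = u_t + s·(1−u_t) − f·u_t = u_t·(1−s−f) + s.
Here 1−s−f = 0.602 and s = 0.014.
u_1 = 0.012000 × 0.602 + 0.014 = 0.021224.
u_2 = 0.021224 × 0.602 + 0.014 = 0.026777.
u_3 = 0.026777 × 0.602 + 0.014 = 0.030120.

Unemployment rate after three months ≈ 3.01%.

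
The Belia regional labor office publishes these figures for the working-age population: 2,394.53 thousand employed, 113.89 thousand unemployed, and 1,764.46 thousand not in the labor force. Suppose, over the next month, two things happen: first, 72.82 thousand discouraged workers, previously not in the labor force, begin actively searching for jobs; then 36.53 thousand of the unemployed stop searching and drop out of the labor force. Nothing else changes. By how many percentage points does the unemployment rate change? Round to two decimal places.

Initially, labor force = 2,394.53 + 113.89 = 2,508.42 thousand, so u = 113.89/2,508.42 = 4.54%.
After the first change, unemployed and labor force both rise by 72.82 → E = 2,394.53, U = 186.71, labor force = 2,581.24 thousand.
After the second change, unemployed and labor force both fall by 36.53 → E = 2,394.53, U = 150.18, labor force = 2,544.71 thousand.
New unemployment rate = 150.18 / 2,544.71 = 5.90%.
Change = 5.90% − 4.54% = +1.36 percentage points.

The unemployment rate changes by +1.36 percentage points.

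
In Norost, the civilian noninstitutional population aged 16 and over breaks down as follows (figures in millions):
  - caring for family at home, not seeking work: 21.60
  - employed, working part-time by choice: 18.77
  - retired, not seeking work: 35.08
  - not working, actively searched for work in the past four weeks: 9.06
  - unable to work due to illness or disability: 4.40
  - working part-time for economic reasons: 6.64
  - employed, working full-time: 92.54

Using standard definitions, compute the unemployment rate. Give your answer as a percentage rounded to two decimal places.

Unemployment rate ≈ 7.13%.

Employed = 18.77 + 6.64 + 92.54 = 117.95 million (anyone who worked, including part-time for economic reasons, counts as employed).
Unemployed = 9.06 million.
Labor force = 117.95 + 9.06 = 127.01 million.
Unemployment rate = 9.06 / 127.01 = 7.13%.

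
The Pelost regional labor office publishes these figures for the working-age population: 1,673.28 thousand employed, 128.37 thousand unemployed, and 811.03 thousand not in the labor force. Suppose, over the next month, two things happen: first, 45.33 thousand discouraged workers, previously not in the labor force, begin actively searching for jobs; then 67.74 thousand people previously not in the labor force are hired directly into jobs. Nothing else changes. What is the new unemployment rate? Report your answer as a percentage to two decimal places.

New unemployment rate ≈ 9.07%.

Initially, labor force = 1,673.28 + 128.37 = 1,801.65 thousand, so u = 128.37/1,801.65 = 7.13%.
After the first change, unemployed and labor force both rise by 45.33 → E = 1,673.28, U = 173.70, labor force = 1,846.98 thousand.
After the second change, employed and labor force both rise by 67.74; unemployed unchanged → E = 1,741.02, U = 173.70, labor force = 1,914.72 thousand.
New unemployment rate = 173.70 / 1,914.72 = 9.07%.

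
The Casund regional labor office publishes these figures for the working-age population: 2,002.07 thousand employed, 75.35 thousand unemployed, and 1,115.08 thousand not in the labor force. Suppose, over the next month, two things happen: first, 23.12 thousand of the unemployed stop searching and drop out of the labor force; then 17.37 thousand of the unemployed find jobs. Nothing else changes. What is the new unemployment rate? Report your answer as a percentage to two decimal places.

New unemployment rate ≈ 1.70%.

Initially, labor force = 2,002.07 + 75.35 = 2,077.42 thousand, so u = 75.35/2,077.42 = 3.63%.
After the first change, unemployed and labor force both fall by 23.12 → E = 2,002.07, U = 52.23, labor force = 2,054.30 thousand.
After the second change, unemployed falls and employed rises by 17.37; labor force unchanged → E = 2,019.44, U = 34.86, labor force = 2,054.30 thousand.
New unemployment rate = 34.86 / 2,054.30 = 1.70%.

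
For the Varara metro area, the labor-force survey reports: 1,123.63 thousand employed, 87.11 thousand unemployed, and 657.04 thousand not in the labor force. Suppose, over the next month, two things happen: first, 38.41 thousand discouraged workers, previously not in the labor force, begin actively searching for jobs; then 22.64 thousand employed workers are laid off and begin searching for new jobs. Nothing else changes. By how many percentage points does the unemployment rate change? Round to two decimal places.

The unemployment rate changes by +4.67 percentage points.

Initially, labor force = 1,123.63 + 87.11 = 1,210.74 thousand, so u = 87.11/1,210.74 = 7.19%.
After the first change, unemployed and labor force both rise by 38.41 → E = 1,123.63, U = 125.52, labor force = 1,249.15 thousand.
After the second change, employed falls and unemployed rises by 22.64; labor force unchanged → E = 1,100.99, U = 148.16, labor force = 1,249.15 thousand.
New unemployment rate = 148.16 / 1,249.15 = 11.86%.
Change = 11.86% − 7.19% = +4.67 percentage points.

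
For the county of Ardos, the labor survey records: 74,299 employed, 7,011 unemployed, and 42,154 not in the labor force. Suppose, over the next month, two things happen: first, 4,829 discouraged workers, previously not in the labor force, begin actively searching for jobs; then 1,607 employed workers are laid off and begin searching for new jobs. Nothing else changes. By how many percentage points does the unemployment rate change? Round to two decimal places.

The unemployment rate changes by +6.99 percentage points.

Initially, labor force = 74,299 + 7,011 = 81,310, so u = 7,011/81,310 = 8.62%.
After the first change, unemployed and labor force both rise by 4,829 → E = 74,299, U = 11,840, labor force = 86,139.
After the second change, employed falls and unemployed rises by 1,607; labor force unchanged → E = 72,692, U = 13,447, labor force = 86,139.
New unemployment rate = 13,447 / 86,139 = 15.61%.
Change = 15.61% − 8.62% = +6.99 percentage points.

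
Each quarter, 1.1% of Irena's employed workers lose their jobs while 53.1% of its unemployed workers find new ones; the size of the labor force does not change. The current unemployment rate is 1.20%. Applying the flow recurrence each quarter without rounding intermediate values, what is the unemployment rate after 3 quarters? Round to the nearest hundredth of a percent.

With a fixed labor force, u_{t+1} = u_t + s·(1−u_t) − f·u_t = u_t·(1−s−f) + s.
Here 1−s−f = 0.458 and s = 0.011.
u_1 = 0.012000 × 0.458 + 0.011 = 0.016496.
u_2 = 0.016496 × 0.458 + 0.011 = 0.018555.
u_3 = 0.018555 × 0.458 + 0.011 = 0.019498.

Unemployment rate after three quarters ≈ 1.95%.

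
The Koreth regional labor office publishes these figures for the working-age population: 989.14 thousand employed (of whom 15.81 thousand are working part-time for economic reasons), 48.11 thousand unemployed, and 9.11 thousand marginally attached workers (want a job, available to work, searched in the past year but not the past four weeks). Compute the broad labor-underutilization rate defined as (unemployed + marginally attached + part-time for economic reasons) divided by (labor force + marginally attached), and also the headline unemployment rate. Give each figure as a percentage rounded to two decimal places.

Labor force = 989.14 + 48.11 = 1,037.25 thousand.
Numerator = 48.11 + 9.11 + 15.81 = 73.03 thousand.
Denominator = 1,037.25 + 9.11 = 1,046.36 thousand.
Broad rate = 73.03 / 1,046.36 = 6.98%.
Headline unemployment rate = 48.11 / 1,037.25 = 4.64%.

Broad underutilization rate ≈ 6.98%; headline unemployment rate ≈ 4.64%.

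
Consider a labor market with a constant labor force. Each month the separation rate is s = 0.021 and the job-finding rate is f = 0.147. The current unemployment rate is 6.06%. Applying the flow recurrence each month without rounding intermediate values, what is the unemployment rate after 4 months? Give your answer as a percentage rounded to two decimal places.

With a fixed labor force, u_{t+1} = u_t + s·(1−u_t) − f·u_t = u_t·(1−s−f) + s.
Here 1−s−f = 0.832 and s = 0.021.
u_1 = 0.060600 × 0.832 + 0.021 = 0.071419.
u_2 = 0.071419 × 0.832 + 0.021 = 0.080421.
u_3 = 0.080421 × 0.832 + 0.021 = 0.087910.
u_4 = 0.087910 × 0.832 + 0.021 = 0.094141.

Unemployment rate after four months ≈ 9.41%.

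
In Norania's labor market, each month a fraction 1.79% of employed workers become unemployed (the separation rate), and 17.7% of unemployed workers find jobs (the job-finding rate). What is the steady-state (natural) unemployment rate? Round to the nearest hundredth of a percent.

Steady-state unemployment rate ≈ 9.18%.

At steady state the flows balance: s·E = f·U, so U/(E+U) = s/(s+f).
u* = 1.79 / (1.79 + 17.7) = 1.79 / 19.49 = 9.18%.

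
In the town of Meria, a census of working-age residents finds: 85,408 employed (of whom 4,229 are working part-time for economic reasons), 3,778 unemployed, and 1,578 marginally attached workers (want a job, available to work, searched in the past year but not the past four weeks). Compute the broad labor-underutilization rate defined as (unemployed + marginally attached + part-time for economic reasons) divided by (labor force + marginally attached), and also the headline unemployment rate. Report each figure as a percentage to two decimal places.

Labor force = 85,408 + 3,778 = 89,186.
Numerator = 3,778 + 1,578 + 4,229 = 9,585.
Denominator = 89,186 + 1,578 = 90,764.
Broad rate = 9,585 / 90,764 = 10.56%.
Headline unemployment rate = 3,778 / 89,186 = 4.24%.

Broad underutilization rate ≈ 10.56%; headline unemployment rate ≈ 4.24%.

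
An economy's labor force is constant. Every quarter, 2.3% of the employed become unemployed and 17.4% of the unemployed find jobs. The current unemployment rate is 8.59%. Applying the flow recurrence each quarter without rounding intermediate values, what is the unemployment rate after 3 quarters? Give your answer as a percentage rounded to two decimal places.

With a fixed labor force, u_{t+1} = u_t + s·(1−u_t) − f·u_t = u_t·(1−s−f) + s.
Here 1−s−f = 0.803 and s = 0.023.
u_1 = 0.085900 × 0.803 + 0.023 = 0.091978.
u_2 = 0.091978 × 0.803 + 0.023 = 0.096858.
u_3 = 0.096858 × 0.803 + 0.023 = 0.100777.

Unemployment rate after three quarters ≈ 10.08%.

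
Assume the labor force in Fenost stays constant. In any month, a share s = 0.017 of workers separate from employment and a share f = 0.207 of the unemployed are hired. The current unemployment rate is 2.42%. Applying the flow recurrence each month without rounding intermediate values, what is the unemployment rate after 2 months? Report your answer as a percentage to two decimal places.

Unemployment rate after two months ≈ 4.48%.

With a fixed labor force, u_{t+1} = u_t + s·(1−u_t) − f·u_t = u_t·(1−s−f) + s.
Here 1−s−f = 0.776 and s = 0.017.
u_1 = 0.024200 × 0.776 + 0.017 = 0.035779.
u_2 = 0.035779 × 0.776 + 0.017 = 0.044765.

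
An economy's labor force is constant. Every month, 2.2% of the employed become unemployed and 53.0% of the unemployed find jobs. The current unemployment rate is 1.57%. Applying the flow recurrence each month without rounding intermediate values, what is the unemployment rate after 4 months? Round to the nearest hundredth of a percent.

With a fixed labor force, u_{t+1} = u_t + s·(1−u_t) − f·u_t = u_t·(1−s−f) + s.
Here 1−s−f = 0.448 and s = 0.022.
u_1 = 0.015700 × 0.448 + 0.022 = 0.029034.
u_2 = 0.029034 × 0.448 + 0.022 = 0.035007.
u_3 = 0.035007 × 0.448 + 0.022 = 0.037683.
u_4 = 0.037683 × 0.448 + 0.022 = 0.038882.

Unemployment rate after four months ≈ 3.89%.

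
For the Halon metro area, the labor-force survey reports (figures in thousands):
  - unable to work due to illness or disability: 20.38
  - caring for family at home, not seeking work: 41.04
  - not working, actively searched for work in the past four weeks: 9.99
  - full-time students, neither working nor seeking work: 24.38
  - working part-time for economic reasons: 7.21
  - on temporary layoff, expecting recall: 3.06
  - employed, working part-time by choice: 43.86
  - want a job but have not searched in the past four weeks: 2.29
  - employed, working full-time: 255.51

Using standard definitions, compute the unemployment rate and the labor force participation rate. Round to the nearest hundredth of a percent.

Unemployment rate ≈ 4.08%; labor force participation rate ≈ 78.39%.

Employed = 7.21 + 43.86 + 255.51 = 306.58 thousand (anyone who worked, including part-time for economic reasons, counts as employed).
Unemployed = 9.99 + 3.06 = 13.05 thousand (jobless and actively searching, or on temporary layoff).
Labor force = 306.58 + 13.05 = 319.63 thousand.
Not in labor force = 20.38 + 41.04 + 24.38 + 2.29 = 88.09 thousand (those not working and not actively searching are outside the labor force — including those who want a job but have given up searching).
Civilian working-age population = 319.63 + 88.09 = 407.72 thousand.
Unemployment rate = 13.05 / 319.63 = 4.08%.
Labor force participation rate = 319.63 / 407.72 = 78.39%.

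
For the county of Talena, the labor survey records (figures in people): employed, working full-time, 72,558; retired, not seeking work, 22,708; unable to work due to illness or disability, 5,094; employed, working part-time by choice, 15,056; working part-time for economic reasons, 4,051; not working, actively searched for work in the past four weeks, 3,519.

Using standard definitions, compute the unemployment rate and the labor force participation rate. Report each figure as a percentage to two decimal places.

Employed = 72,558 + 15,056 + 4,051 = 91,665 (anyone who worked, including part-time for economic reasons, counts as employed).
Unemployed = 3,519.
Labor force = 91,665 + 3,519 = 95,184.
Not in labor force = 22,708 + 5,094 = 27,802 (those not working and not actively searching are outside the labor force).
Civilian working-age population = 95,184 + 27,802 = 122,986.
Unemployment rate = 3,519 / 95,184 = 3.70%.
Labor force participation rate = 95,184 / 122,986 = 77.39%.

Unemployment rate ≈ 3.70%; labor force participation rate ≈ 77.39%.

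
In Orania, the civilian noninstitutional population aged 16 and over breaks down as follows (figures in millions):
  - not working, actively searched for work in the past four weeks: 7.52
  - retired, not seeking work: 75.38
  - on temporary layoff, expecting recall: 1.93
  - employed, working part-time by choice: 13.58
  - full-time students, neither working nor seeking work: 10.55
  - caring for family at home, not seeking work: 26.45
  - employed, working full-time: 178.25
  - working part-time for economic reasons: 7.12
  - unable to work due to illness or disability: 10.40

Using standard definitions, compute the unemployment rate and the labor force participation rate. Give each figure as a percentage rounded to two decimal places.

Unemployment rate ≈ 4.53%; labor force participation rate ≈ 62.93%.

Employed = 13.58 + 178.25 + 7.12 = 198.95 million (anyone who worked, including part-time for economic reasons, counts as employed).
Unemployed = 7.52 + 1.93 = 9.45 million (jobless and actively searching, or on temporary layoff).
Labor force = 198.95 + 9.45 = 208.40 million.
Not in labor force = 75.38 + 10.55 + 26.45 + 10.40 = 122.78 million (those not working and not actively searching are outside the labor force).
Civilian working-age population = 208.40 + 122.78 = 331.18 million.
Unemployment rate = 9.45 / 208.40 = 4.53%.
Labor force participation rate = 208.40 / 331.18 = 62.93%.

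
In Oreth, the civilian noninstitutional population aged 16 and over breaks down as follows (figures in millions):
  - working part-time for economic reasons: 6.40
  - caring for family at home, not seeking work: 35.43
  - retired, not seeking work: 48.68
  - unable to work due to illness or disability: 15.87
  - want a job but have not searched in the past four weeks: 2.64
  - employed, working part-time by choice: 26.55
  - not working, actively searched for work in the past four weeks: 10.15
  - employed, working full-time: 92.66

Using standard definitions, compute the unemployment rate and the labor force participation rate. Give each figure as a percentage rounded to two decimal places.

Employed = 6.40 + 26.55 + 92.66 = 125.61 million (anyone who worked, including part-time for economic reasons, counts as employed).
Unemployed = 10.15 million.
Labor force = 125.61 + 10.15 = 135.76 million.
Not in labor force = 35.43 + 48.68 + 15.87 + 2.64 = 102.62 million (those not working and not actively searching are outside the labor force — including those who want a job but have given up searching).
Civilian working-age population = 135.76 + 102.62 = 238.38 million.
Unemployment rate = 10.15 / 135.76 = 7.48%.
Labor force participation rate = 135.76 / 238.38 = 56.95%.

Unemployment rate ≈ 7.48%; labor force participation rate ≈ 56.95%.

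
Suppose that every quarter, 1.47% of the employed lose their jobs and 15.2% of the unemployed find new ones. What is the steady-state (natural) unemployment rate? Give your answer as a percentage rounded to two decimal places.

At steady state the flows balance: s·E = f·U, so U/(E+U) = s/(s+f).
u* = 1.47 / (1.47 + 15.2) = 1.47 / 16.67 = 8.82%.

Steady-state unemployment rate ≈ 8.82%.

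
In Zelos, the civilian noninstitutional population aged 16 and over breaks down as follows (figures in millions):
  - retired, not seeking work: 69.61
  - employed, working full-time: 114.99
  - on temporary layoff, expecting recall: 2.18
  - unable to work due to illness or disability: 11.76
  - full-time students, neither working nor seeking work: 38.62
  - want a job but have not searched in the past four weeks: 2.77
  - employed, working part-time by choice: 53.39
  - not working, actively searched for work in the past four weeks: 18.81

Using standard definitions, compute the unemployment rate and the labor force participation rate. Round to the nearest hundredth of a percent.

Employed = 114.99 + 53.39 = 168.38 million.
Unemployed = 2.18 + 18.81 = 20.99 million (jobless and actively searching, or on temporary layoff).
Labor force = 168.38 + 20.99 = 189.37 million.
Not in labor force = 69.61 + 11.76 + 38.62 + 2.77 = 122.76 million (those not working and not actively searching are outside the labor force — including those who want a job but have given up searching).
Civilian working-age population = 189.37 + 122.76 = 312.13 million.
Unemployment rate = 20.99 / 189.37 = 11.08%.
Labor force participation rate = 189.37 / 312.13 = 60.67%.

Unemployment rate ≈ 11.08%; labor force participation rate ≈ 60.67%.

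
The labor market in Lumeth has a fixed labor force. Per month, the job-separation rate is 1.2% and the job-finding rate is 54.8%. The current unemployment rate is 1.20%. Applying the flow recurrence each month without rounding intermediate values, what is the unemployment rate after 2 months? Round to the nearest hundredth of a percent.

With a fixed labor force, u_{t+1} = u_t + s·(1−u_t) − f·u_t = u_t·(1−s−f) + s.
Here 1−s−f = 0.440 and s = 0.012.
u_1 = 0.012000 × 0.440 + 0.012 = 0.017280.
u_2 = 0.017280 × 0.440 + 0.012 = 0.019603.

Unemployment rate after two months ≈ 1.96%.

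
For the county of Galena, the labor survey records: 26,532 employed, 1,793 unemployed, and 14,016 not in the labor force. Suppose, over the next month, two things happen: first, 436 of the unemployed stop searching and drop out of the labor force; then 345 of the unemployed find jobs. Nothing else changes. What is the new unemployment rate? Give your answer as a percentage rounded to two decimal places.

New unemployment rate ≈ 3.63%.

Initially, labor force = 26,532 + 1,793 = 28,325, so u = 1,793/28,325 = 6.33%.
After the first change, unemployed and labor force both fall by 436 → E = 26,532, U = 1,357, labor force = 27,889.
After the second change, unemployed falls and employed rises by 345; labor force unchanged → E = 26,877, U = 1,012, labor force = 27,889.
New unemployment rate = 1,012 / 27,889 = 3.63%.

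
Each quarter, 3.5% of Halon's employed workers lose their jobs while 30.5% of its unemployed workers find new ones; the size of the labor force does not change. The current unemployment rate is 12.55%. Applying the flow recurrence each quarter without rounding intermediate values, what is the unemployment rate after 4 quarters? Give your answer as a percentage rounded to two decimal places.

With a fixed labor force, u_{t+1} = u_t + s·(1−u_t) − f·u_t = u_t·(1−s−f) + s.
Here 1−s−f = 0.660 and s = 0.035.
u_1 = 0.125500 × 0.660 + 0.035 = 0.117830.
u_2 = 0.117830 × 0.660 + 0.035 = 0.112768.
u_3 = 0.112768 × 0.660 + 0.035 = 0.109427.
u_4 = 0.109427 × 0.660 + 0.035 = 0.107222.

Unemployment rate after four quarters ≈ 10.72%.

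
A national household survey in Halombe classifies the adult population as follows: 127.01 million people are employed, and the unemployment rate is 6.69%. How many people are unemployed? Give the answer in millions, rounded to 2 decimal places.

Let U be the number unemployed. The labor force is E + U, and U/(E+U) = 0.0669.
So U = 0.0669 × 127.01 / (1 − 0.0669) = 8.4970 / 0.9331 ≈ 9.11 million.

About 9.11 million are unemployed.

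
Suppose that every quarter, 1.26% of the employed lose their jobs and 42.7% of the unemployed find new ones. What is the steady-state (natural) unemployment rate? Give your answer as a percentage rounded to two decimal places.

At steady state the flows balance: s·E = f·U, so U/(E+U) = s/(s+f).
u* = 1.26 / (1.26 + 42.7) = 1.26 / 43.96 = 2.87%.

Steady-state unemployment rate ≈ 2.87%.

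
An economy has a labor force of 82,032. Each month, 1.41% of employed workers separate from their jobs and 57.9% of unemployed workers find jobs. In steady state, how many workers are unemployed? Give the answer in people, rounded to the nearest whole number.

About 1,950 are unemployed in steady state.

Steady-state unemployment rate u* = s/(s+f) = 1.41/(1.41+57.9) = 0.023773.
Unemployed = u* × labor force = 0.023773 × 82,032 ≈ 1,950.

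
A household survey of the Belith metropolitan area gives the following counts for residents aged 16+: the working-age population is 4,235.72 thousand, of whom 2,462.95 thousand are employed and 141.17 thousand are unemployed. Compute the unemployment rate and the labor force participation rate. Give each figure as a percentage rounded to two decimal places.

Unemployment rate ≈ 5.42%; labor force participation rate ≈ 61.48%.

Labor force = employed + unemployed = 2,462.95 + 141.17 = 2,604.12 thousand.
Unemployment rate = 141.17 / 2,604.12 = 5.42%.
Labor force participation rate = 2,604.12 / 4,235.72 = 61.48%.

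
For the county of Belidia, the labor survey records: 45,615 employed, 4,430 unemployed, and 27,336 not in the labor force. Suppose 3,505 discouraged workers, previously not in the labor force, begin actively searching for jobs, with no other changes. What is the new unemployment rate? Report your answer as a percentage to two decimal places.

New unemployment rate ≈ 14.82%.

Initially, labor force = 45,615 + 4,430 = 50,045, so u = 4,430/50,045 = 8.85%.
After the change, unemployed and labor force both rise by 3,505 → E = 45,615, U = 7,935, labor force = 53,550.
New unemployment rate = 7,935 / 53,550 = 14.82%.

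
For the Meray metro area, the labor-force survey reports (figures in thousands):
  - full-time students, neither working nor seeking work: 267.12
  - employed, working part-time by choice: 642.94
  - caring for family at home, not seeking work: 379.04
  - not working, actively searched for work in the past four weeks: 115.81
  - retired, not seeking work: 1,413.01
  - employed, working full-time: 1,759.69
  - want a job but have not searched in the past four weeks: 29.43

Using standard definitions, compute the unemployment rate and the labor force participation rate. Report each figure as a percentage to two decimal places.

Unemployment rate ≈ 4.60%; labor force participation rate ≈ 54.67%.

Employed = 642.94 + 1,759.69 = 2,402.63 thousand.
Unemployed = 115.81 thousand.
Labor force = 2,402.63 + 115.81 = 2,518.44 thousand.
Not in labor force = 267.12 + 379.04 + 1,413.01 + 29.43 = 2,088.60 thousand (those not working and not actively searching are outside the labor force — including those who want a job but have given up searching).
Civilian working-age population = 2,518.44 + 2,088.60 = 4,607.04 thousand.
Unemployment rate = 115.81 / 2,518.44 = 4.60%.
Labor force participation rate = 2,518.44 / 4,607.04 = 54.67%.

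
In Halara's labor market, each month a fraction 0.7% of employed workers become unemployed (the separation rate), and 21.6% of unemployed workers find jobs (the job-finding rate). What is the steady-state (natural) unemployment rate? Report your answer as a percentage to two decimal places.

At steady state the flows balance: s·E = f·U, so U/(E+U) = s/(s+f).
u* = 0.7 / (0.7 + 21.6) = 0.7 / 22.30 = 3.14%.

Steady-state unemployment rate ≈ 3.14%.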